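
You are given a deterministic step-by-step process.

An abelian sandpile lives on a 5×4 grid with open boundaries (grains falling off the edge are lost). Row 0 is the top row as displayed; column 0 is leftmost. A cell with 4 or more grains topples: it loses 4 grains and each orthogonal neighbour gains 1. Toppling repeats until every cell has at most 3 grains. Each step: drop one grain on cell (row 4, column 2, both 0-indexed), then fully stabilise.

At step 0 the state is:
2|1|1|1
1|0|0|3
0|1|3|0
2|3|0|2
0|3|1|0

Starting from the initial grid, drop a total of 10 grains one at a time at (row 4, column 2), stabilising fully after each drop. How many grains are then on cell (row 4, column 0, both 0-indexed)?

[0] 2|1|1|1
1|0|0|3
0|1|3|0
2|3|0|2
0|3|1|0
[1] 2|1|1|1
1|0|0|3
0|1|3|0
2|3|0|2
0|3|2|0
[2] 2|1|1|1
1|0|0|3
0|1|3|0
2|3|0|2
0|3|3|0
[3] 2|1|1|1
1|0|0|3
0|2|3|0
3|0|2|2
1|1|1|1
[4] 2|1|1|1
1|0|0|3
0|2|3|0
3|0|2|2
1|1|2|1
[5] 2|1|1|1
1|0|0|3
0|2|3|0
3|0|2|2
1|1|3|1
[6] 2|1|1|1
1|0|0|3
0|2|3|0
3|0|3|2
1|2|0|2
[7] 2|1|1|1
1|0|0|3
0|2|3|0
3|0|3|2
1|2|1|2
[8] 2|1|1|1
1|0|0|3
0|2|3|0
3|0|3|2
1|2|2|2
[9] 2|1|1|1
1|0|0|3
0|2|3|0
3|0|3|2
1|2|3|2
[10] 2|1|1|1
1|0|1|3
0|3|0|1
3|1|1|3
1|3|1|3

1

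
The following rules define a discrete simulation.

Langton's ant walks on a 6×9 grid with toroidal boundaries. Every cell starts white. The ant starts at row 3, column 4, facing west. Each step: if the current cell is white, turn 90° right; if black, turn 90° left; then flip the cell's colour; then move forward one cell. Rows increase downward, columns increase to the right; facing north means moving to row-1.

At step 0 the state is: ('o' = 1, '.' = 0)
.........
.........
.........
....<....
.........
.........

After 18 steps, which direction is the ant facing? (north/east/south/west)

k=0  .........
.........
.........
....<....
.........
.........
k=1  .........
.........
....^....
....o....
.........
.........
k=2  .........
.........
....o>...
....o....
.........
.........
k=3  .........
.........
....oo...
....ov...
.........
.........
k=4  .........
.........
....oo...
....<o...
.........
.........
k=5  .........
.........
....oo...
.....o...
....v....
.........
k=6  .........
.........
....oo...
.....o...
...<o....
.........
k=7  .........
.........
....oo...
...^.o...
...oo....
.........
k=8  .........
.........
....oo...
...o>o...
...oo....
.........
k=9  .........
.........
....oo...
...ooo...
...ov....
.........
k=10  .........
.........
....oo...
...ooo...
...o.>...
.........
k=11  .........
.........
....oo...
...ooo...
...o.o...
.....v...
k=12  .........
.........
....oo...
...ooo...
...o.o...
....<o...
k=13  .........
.........
....oo...
...ooo...
...o^o...
....oo...
k=14  .........
.........
....oo...
...ooo...
...oo>...
....oo...
k=15  .........
.........
....oo...
...oo^...
...oo....
....oo...
k=16  .........
.........
....oo...
...o<....
...oo....
....oo...
k=17  .........
.........
....oo...
...o.....
...ov....
....oo...
k=18  .........
.........
....oo...
...o.....
...o.>...
....oo...

east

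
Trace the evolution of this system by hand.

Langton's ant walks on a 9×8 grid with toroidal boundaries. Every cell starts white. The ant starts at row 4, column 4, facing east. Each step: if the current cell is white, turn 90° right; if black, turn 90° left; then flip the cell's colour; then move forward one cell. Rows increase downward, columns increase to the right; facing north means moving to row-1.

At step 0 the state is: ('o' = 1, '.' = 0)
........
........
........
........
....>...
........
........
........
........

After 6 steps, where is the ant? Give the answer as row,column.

3,5

gen 0: ........
........
........
........
....>...
........
........
........
........
gen 1: ........
........
........
........
....o...
....v...
........
........
........
gen 2: ........
........
........
........
....o...
...<o...
........
........
........
gen 3: ........
........
........
........
...^o...
...oo...
........
........
........
gen 4: ........
........
........
........
...o>...
...oo...
........
........
........
gen 5: ........
........
........
....^...
...o....
...oo...
........
........
........
gen 6: ........
........
........
....o>..
...o....
...oo...
........
........
........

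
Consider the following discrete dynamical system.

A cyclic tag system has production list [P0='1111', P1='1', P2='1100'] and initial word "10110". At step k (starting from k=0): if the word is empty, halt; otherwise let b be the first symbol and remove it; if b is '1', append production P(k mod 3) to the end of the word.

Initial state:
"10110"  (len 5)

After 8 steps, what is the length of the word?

18

k=0  "10110"  (len 5)
k=1  "01101111"  (len 8)
k=2  "1101111"  (len 7)
k=3  "1011111100"  (len 10)
k=4  "0111111001111"  (len 13)
k=5  "111111001111"  (len 12)
k=6  "111110011111100"  (len 15)
k=7  "111100111111001111"  (len 18)
k=8  "111001111110011111"  (len 18)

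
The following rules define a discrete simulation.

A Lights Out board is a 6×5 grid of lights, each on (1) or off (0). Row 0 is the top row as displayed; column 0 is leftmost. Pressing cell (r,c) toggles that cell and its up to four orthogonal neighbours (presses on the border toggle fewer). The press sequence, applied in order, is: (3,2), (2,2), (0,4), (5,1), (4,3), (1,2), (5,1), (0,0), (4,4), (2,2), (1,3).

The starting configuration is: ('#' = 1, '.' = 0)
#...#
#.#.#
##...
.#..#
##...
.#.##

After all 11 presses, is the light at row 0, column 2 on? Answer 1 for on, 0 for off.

1

[0] #...#
#.#.#
##...
.#..#
##...
.#.##
[1] #...#
#.#.#
###..
..###
###..
.#.##
[2] #...#
#...#
#..#.
...##
###..
.#.##
[3] #..#.
#....
#..#.
...##
###..
.#.##
[4] #..#.
#....
#..#.
...##
#.#..
#.###
[5] #..#.
#....
#..#.
....#
#..##
#.#.#
[6] #.##.
####.
#.##.
....#
#..##
#.#.#
[7] #.##.
####.
#.##.
....#
##.##
.#..#
[8] .###.
.###.
#.##.
....#
##.##
.#..#
[9] .###.
.###.
#.##.
.....
##...
.#...
[10] .###.
.#.#.
##...
..#..
##...
.#...
[11] .##..
.##.#
##.#.
..#..
##...
.#...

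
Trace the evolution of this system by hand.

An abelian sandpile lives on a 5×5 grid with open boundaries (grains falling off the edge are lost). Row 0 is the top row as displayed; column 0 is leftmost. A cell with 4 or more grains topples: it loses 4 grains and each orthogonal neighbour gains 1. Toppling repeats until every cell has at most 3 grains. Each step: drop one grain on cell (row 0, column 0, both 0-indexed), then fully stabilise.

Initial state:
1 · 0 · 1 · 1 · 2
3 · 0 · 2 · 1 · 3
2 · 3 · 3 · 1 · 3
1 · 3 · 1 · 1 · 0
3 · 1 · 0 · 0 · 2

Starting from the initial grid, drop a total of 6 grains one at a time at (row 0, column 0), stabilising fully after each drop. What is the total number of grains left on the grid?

t=0: 1 · 0 · 1 · 1 · 2
3 · 0 · 2 · 1 · 3
2 · 3 · 3 · 1 · 3
1 · 3 · 1 · 1 · 0
3 · 1 · 0 · 0 · 2
t=1: 2 · 0 · 1 · 1 · 2
3 · 0 · 2 · 1 · 3
2 · 3 · 3 · 1 · 3
1 · 3 · 1 · 1 · 0
3 · 1 · 0 · 0 · 2
t=2: 3 · 0 · 1 · 1 · 2
3 · 0 · 2 · 1 · 3
2 · 3 · 3 · 1 · 3
1 · 3 · 1 · 1 · 0
3 · 1 · 0 · 0 · 2
t=3: 1 · 1 · 1 · 1 · 2
0 · 1 · 2 · 1 · 3
3 · 3 · 3 · 1 · 3
1 · 3 · 1 · 1 · 0
3 · 1 · 0 · 0 · 2
t=4: 2 · 1 · 1 · 1 · 2
0 · 1 · 2 · 1 · 3
3 · 3 · 3 · 1 · 3
1 · 3 · 1 · 1 · 0
3 · 1 · 0 · 0 · 2
t=5: 3 · 1 · 1 · 1 · 2
0 · 1 · 2 · 1 · 3
3 · 3 · 3 · 1 · 3
1 · 3 · 1 · 1 · 0
3 · 1 · 0 · 0 · 2
t=6: 0 · 2 · 1 · 1 · 2
1 · 1 · 2 · 1 · 3
3 · 3 · 3 · 1 · 3
1 · 3 · 1 · 1 · 0
3 · 1 · 0 · 0 · 2

39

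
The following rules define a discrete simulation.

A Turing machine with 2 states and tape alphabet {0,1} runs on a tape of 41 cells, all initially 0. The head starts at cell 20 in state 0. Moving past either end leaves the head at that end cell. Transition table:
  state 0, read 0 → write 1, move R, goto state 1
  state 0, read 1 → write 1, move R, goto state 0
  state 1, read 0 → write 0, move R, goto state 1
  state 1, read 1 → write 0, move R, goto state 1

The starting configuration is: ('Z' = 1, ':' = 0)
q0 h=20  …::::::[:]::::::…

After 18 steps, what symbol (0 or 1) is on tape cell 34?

0

gen 0: q0 h=20  …::::::[:]::::::…
gen 1: q1 h=21  …:::::Z[:]::::::…
gen 2: q1 h=22  …::::Z:[:]::::::…
gen 3: q1 h=23  …:::Z::[:]::::::…
gen 4: q1 h=24  …::Z:::[:]::::::…
gen 5: q1 h=25  …:Z::::[:]::::::…
gen 6: q1 h=26  …Z:::::[:]::::::…
gen 7: q1 h=27  …::::::[:]::::::…
gen 8: q1 h=28  …::::::[:]::::::…
gen 9: q1 h=29  …::::::[:]::::::…
gen 10: q1 h=30  …::::::[:]::::::…
gen 11: q1 h=31  …::::::[:]::::::…
gen 12: q1 h=32  …::::::[:]::::::…
gen 13: q1 h=33  …::::::[:]::::::…
gen 14: q1 h=34  …::::::[:]::::::|
gen 15: q1 h=35  …::::::[:]:::::|
gen 16: q1 h=36  …::::::[:]::::|
gen 17: q1 h=37  …::::::[:]:::|
gen 18: q1 h=38  …::::::[:]::|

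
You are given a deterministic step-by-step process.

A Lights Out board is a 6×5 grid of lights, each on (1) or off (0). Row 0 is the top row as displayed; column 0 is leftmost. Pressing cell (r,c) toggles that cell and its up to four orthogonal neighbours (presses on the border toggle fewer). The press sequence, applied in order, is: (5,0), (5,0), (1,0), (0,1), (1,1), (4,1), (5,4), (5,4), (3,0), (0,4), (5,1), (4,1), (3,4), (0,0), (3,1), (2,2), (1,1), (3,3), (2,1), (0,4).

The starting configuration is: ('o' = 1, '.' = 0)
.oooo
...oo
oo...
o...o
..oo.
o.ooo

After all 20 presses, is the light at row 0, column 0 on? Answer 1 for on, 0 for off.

[0] .oooo
...oo
oo...
o...o
..oo.
o.ooo
[1] .oooo
...oo
oo...
o...o
o.oo.
.oooo
[2] .oooo
...oo
oo...
o...o
..oo.
o.ooo
[3] ooooo
oo.oo
.o...
o...o
..oo.
o.ooo
[4] ...oo
o..oo
.o...
o...o
..oo.
o.ooo
[5] .o.oo
.oooo
.....
o...o
..oo.
o.ooo
[6] .o.oo
.oooo
.....
oo..o
oo.o.
ooooo
[7] .o.oo
.oooo
.....
oo..o
oo.oo
ooo..
[8] .o.oo
.oooo
.....
oo..o
oo.o.
ooooo
[9] .o.oo
.oooo
o....
....o
.o.o.
ooooo
[10] .o...
.ooo.
o....
....o
.o.o.
ooooo
[11] .o...
.ooo.
o....
....o
...o.
...oo
[12] .o...
.ooo.
o....
.o..o
oooo.
.o.oo
[13] .o...
.ooo.
o...o
.o.o.
ooooo
.o.oo
[14] o....
oooo.
o...o
.o.o.
ooooo
.o.oo
[15] o....
oooo.
oo..o
o.oo.
o.ooo
.o.oo
[16] o....
oo.o.
o.ooo
o..o.
o.ooo
.o.oo
[17] oo...
..oo.
ooooo
o..o.
o.ooo
.o.oo
[18] oo...
..oo.
ooo.o
o.o.o
o.o.o
.o.oo
[19] oo...
.ooo.
....o
ooo.o
o.o.o
.o.oo
[20] oo.oo
.oooo
....o
ooo.o
o.o.o
.o.oo

1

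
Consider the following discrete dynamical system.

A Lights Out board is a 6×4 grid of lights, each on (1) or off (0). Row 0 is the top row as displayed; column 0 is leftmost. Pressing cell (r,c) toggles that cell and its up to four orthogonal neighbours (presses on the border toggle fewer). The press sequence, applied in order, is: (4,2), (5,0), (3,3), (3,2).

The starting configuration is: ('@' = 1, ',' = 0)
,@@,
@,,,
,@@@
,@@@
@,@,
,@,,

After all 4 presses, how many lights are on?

0) ,@@,
@,,,
,@@@
,@@@
@,@,
,@,,
1) ,@@,
@,,,
,@@@
,@,@
@@,@
,@@,
2) ,@@,
@,,,
,@@@
,@,@
,@,@
@,@,
3) ,@@,
@,,,
,@@,
,@@,
,@,,
@,@,
4) ,@@,
@,,,
,@,,
,,,@
,@@,
@,@,

9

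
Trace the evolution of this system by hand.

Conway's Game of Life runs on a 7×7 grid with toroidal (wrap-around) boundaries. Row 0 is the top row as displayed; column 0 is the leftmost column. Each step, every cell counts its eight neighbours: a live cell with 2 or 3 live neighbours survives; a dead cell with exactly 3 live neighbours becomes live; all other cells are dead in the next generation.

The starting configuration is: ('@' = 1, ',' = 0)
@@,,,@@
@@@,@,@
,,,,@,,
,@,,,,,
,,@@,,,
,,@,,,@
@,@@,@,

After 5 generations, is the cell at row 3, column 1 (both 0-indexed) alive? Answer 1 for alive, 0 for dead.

0

t=0: @@,,,@@
@@@,@,@
,,,,@,,
,@,,,,,
,,@@,,,
,,@,,,@
@,@@,@,
t=1: ,,,,,,,
,,@@@,,
,,@@,@,
,,@@,,,
,@@@,,,
,,,,@,@
,,@@@@,
t=2: ,,,,,@,
,,@,@,,
,@,,,,,
,,,,,,,
,@,,@,,
,@,,,,,
,,,@@@,
t=3: ,,,,,@,
,,,,,,,
,,,,,,,
,,,,,,,
,,,,,,,
,,@@,@,
,,,,@@,
t=4: ,,,,@@,
,,,,,,,
,,,,,,,
,,,,,,,
,,,,,,,
,,,@,@,
,,,@,@@
t=5: ,,,,@@@
,,,,,,,
,,,,,,,
,,,,,,,
,,,,,,,
,,,,,@@
,,,@,,@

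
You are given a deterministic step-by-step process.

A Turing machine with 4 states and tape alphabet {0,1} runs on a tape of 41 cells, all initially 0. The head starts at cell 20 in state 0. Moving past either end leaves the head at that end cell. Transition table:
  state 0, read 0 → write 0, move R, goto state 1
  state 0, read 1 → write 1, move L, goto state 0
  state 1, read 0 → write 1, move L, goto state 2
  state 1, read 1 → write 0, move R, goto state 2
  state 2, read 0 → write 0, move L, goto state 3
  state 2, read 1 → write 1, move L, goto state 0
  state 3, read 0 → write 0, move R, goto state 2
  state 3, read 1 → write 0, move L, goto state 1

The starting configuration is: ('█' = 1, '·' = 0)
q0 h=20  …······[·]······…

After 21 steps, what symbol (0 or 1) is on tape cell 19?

step 0: q0 h=20  …······[·]······…
step 1: q1 h=21  …······[·]······…
step 2: q2 h=20  …······[·]█·····…
step 3: q3 h=19  …······[·]·█····…
step 4: q2 h=20  …······[·]█·····…
step 5: q3 h=19  …······[·]·█····…
step 6: q2 h=20  …······[·]█·····…
step 7: q3 h=19  …······[·]·█····…
step 8: q2 h=20  …······[·]█·····…
step 9: q3 h=19  …······[·]·█····…
step 10: q2 h=20  …······[·]█·····…
step 11: q3 h=19  …······[·]·█····…
step 12: q2 h=20  …······[·]█·····…
step 13: q3 h=19  …······[·]·█····…
step 14: q2 h=20  …······[·]█·····…
step 15: q3 h=19  …······[·]·█····…
step 16: q2 h=20  …······[·]█·····…
step 17: q3 h=19  …······[·]·█····…
step 18: q2 h=20  …······[·]█·····…
step 19: q3 h=19  …······[·]·█····…
step 20: q2 h=20  …······[·]█·····…
step 21: q3 h=19  …······[·]·█····…

0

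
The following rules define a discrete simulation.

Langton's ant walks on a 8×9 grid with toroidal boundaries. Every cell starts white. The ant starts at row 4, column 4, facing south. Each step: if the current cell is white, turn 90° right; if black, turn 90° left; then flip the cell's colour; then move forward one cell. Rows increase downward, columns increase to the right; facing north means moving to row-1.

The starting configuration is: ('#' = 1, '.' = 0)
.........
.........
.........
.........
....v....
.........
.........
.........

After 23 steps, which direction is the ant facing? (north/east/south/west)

gen 0: .........
.........
.........
.........
....v....
.........
.........
.........
gen 1: .........
.........
.........
.........
...<#....
.........
.........
.........
gen 2: .........
.........
.........
...^.....
...##....
.........
.........
.........
gen 3: .........
.........
.........
...#>....
...##....
.........
.........
.........
gen 4: .........
.........
.........
...##....
...#v....
.........
.........
.........
gen 5: .........
.........
.........
...##....
...#.>...
.........
.........
.........
gen 6: .........
.........
.........
...##....
...#.#...
.....v...
.........
.........
gen 7: .........
.........
.........
...##....
...#.#...
....<#...
.........
.........
gen 8: .........
.........
.........
...##....
...#^#...
....##...
.........
.........
gen 9: .........
.........
.........
...##....
...##>...
....##...
.........
.........
gen 10: .........
.........
.........
...##^...
...##....
....##...
.........
.........
gen 11: .........
.........
.........
...###>..
...##....
....##...
.........
.........
gen 12: .........
.........
.........
...####..
...##.v..
....##...
.........
.........
gen 13: .........
.........
.........
...####..
...##<#..
....##...
.........
.........
gen 14: .........
.........
.........
...##^#..
...####..
....##...
.........
.........
gen 15: .........
.........
.........
...#<.#..
...####..
....##...
.........
.........
gen 16: .........
.........
.........
...#..#..
...#v##..
....##...
.........
.........
gen 17: .........
.........
.........
...#..#..
...#.>#..
....##...
.........
.........
gen 18: .........
.........
.........
...#.^#..
...#..#..
....##...
.........
.........
gen 19: .........
.........
.........
...#.#>..
...#..#..
....##...
.........
.........
gen 20: .........
.........
......^..
...#.#...
...#..#..
....##...
.........
.........
gen 21: .........
.........
......#>.
...#.#...
...#..#..
....##...
.........
.........
gen 22: .........
.........
......##.
...#.#.v.
...#..#..
....##...
.........
.........
gen 23: .........
.........
......##.
...#.#<#.
...#..#..
....##...
.........
.........

west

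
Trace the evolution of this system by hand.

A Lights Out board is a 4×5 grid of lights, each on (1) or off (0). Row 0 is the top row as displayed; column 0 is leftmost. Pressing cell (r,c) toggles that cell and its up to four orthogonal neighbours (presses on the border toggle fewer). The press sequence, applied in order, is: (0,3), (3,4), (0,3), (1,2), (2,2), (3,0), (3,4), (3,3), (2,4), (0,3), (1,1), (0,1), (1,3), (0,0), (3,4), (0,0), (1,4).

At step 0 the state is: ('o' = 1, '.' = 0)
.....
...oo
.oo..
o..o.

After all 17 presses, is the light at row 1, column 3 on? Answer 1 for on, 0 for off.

1

gen 0: .....
...oo
.oo..
o..o.
gen 1: ..ooo
....o
.oo..
o..o.
gen 2: ..ooo
....o
.oo.o
o...o
gen 3: .....
...oo
.oo.o
o...o
gen 4: ..o..
.oo.o
.o..o
o...o
gen 5: ..o..
.o..o
..ooo
o.o.o
gen 6: ..o..
.o..o
o.ooo
.oo.o
gen 7: ..o..
.o..o
o.oo.
.ooo.
gen 8: ..o..
.o..o
o.o..
.o..o
gen 9: ..o..
.o...
o.ooo
.o...
gen 10: ...oo
.o.o.
o.ooo
.o...
gen 11: .o.oo
o.oo.
ooooo
.o...
gen 12: o.ooo
oooo.
ooooo
.o...
gen 13: o.o.o
oo..o
ooo.o
.o...
gen 14: .oo.o
.o..o
ooo.o
.o...
gen 15: .oo.o
.o..o
ooo..
.o.oo
gen 16: o.o.o
oo..o
ooo..
.o.oo
gen 17: o.o..
oo.o.
ooo.o
.o.oo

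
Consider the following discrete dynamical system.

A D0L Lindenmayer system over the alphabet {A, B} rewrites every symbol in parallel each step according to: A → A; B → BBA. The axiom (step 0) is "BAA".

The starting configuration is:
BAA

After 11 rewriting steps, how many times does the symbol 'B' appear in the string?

2048

t=0: BAA
t=1: BBAAA
t=2: BBABBAAAA
t=3: BBABBAABBABBAAAAA
t=4: BBABBAABBABBAAABBABBAABBABBAAAAAA
t=5: BBABBAABBABBAAABBABBAABBABBAAAABBABBAABBABBAAABBABBAABBABBAAAAAAA
t=6: BBABBAABBABBAAABBABBAABBABBAAAABBABBAABBABBAAABBABBAABBABB…BABBAAABBABBAABBABBAAAABBABBAABBABBAAABBABBAABBABBAAAAAAAA  (len 129)
t=7: BBABBAABBABBAAABBABBAABBABBAAAABBABBAABBABBAAABBABBAABBABB…ABBAAABBABBAABBABBAAAABBABBAABBABBAAABBABBAABBABBAAAAAAAAA  (len 257)
t=8: BBABBAABBABBAAABBABBAABBABBAAAABBABBAABBABBAAABBABBAABBABB…BBAAABBABBAABBABBAAAABBABBAABBABBAAABBABBAABBABBAAAAAAAAAA  (len 513)
t=9: BBABBAABBABBAAABBABBAABBABBAAAABBABBAABBABBAAABBABBAABBABB…BAAABBABBAABBABBAAAABBABBAABBABBAAABBABBAABBABBAAAAAAAAAAA  (len 1025)
t=10: BBABBAABBABBAAABBABBAABBABBAAAABBABBAABBABBAAABBABBAABBABB…AAABBABBAABBABBAAAABBABBAABBABBAAABBABBAABBABBAAAAAAAAAAAA  (len 2049)
t=11: BBABBAABBABBAAABBABBAABBABBAAAABBABBAABBABBAAABBABBAABBABB…AABBABBAABBABBAAAABBABBAABBABBAAABBABBAABBABBAAAAAAAAAAAAA  (len 4097)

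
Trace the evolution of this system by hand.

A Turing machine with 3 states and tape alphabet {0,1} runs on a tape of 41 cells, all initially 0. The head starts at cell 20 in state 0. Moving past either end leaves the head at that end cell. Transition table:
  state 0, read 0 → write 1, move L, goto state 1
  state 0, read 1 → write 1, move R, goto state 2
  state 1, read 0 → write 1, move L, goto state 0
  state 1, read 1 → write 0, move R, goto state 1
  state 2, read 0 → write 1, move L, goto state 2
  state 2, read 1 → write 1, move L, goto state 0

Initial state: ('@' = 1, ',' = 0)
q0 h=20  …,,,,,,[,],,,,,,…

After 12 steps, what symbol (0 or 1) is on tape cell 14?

1

gen 0: q0 h=20  …,,,,,,[,],,,,,,…
gen 1: q1 h=19  …,,,,,,[,]@,,,,,…
gen 2: q0 h=18  …,,,,,,[,]@@,,,,…
gen 3: q1 h=17  …,,,,,,[,]@@@,,,…
gen 4: q0 h=16  …,,,,,,[,]@@@@,,…
gen 5: q1 h=15  …,,,,,,[,]@@@@@,…
gen 6: q0 h=14  …,,,,,,[,]@@@@@@…
gen 7: q1 h=13  …,,,,,,[,]@@@@@@…
gen 8: q0 h=12  …,,,,,,[,]@@@@@@…
gen 9: q1 h=11  …,,,,,,[,]@@@@@@…
gen 10: q0 h=10  …,,,,,,[,]@@@@@@…
gen 11: q1 h= 9  …,,,,,,[,]@@@@@@…
gen 12: q0 h= 8  …,,,,,,[,]@@@@@@…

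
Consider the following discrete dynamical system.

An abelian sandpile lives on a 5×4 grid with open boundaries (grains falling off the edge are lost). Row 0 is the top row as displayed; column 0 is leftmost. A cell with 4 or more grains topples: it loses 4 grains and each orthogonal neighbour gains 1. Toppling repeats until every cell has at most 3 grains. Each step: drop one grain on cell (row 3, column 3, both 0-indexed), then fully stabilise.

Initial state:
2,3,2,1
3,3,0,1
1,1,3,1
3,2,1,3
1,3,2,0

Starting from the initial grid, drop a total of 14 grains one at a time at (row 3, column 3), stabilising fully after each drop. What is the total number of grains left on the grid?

39

k=0  2,3,2,1
3,3,0,1
1,1,3,1
3,2,1,3
1,3,2,0
k=1  2,3,2,1
3,3,0,1
1,1,3,2
3,2,2,0
1,3,2,1
k=2  2,3,2,1
3,3,0,1
1,1,3,2
3,2,2,1
1,3,2,1
k=3  2,3,2,1
3,3,0,1
1,1,3,2
3,2,2,2
1,3,2,1
k=4  2,3,2,1
3,3,0,1
1,1,3,2
3,2,2,3
1,3,2,1
k=5  2,3,2,1
3,3,0,1
1,1,3,3
3,2,3,0
1,3,2,2
k=6  2,3,2,1
3,3,0,1
1,1,3,3
3,2,3,1
1,3,2,2
k=7  2,3,2,1
3,3,0,1
1,1,3,3
3,2,3,2
1,3,2,2
k=8  2,3,2,1
3,3,0,1
1,1,3,3
3,2,3,3
1,3,2,2
k=9  2,3,2,1
3,3,1,2
1,2,1,1
3,3,1,2
1,3,3,3
k=10  2,3,2,1
3,3,1,2
1,2,1,1
3,3,1,3
1,3,3,3
k=11  2,3,2,1
3,3,1,2
2,3,2,2
0,2,0,2
3,1,2,1
k=12  2,3,2,1
3,3,1,2
2,3,2,2
0,2,0,3
3,1,2,1
k=13  2,3,2,1
3,3,1,2
2,3,2,3
0,2,1,0
3,1,2,2
k=14  2,3,2,1
3,3,1,2
2,3,2,3
0,2,1,1
3,1,2,2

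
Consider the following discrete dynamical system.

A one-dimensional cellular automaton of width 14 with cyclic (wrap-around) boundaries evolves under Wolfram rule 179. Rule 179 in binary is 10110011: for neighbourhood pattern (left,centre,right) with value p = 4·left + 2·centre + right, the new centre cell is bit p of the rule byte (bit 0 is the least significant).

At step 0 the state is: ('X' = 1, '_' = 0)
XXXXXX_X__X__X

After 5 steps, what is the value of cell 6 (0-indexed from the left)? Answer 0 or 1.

[0] XXXXXX_X__X__X
[1] XXXXX_X_XX_XX_
[2] _XXX_X_X__X__X
[3] X_X_X_X_XX_XX_
[4] _X_X_X_X__X__X
[5] X_X_X_X_XX_XX_

1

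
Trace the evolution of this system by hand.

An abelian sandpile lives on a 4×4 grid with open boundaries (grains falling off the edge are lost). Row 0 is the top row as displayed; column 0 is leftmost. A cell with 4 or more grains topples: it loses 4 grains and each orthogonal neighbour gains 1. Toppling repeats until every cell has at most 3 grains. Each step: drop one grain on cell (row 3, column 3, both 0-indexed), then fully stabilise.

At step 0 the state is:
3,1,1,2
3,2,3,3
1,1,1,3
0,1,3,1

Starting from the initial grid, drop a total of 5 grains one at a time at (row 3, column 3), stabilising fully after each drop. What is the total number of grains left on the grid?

27

step 0: 3,1,1,2
3,2,3,3
1,1,1,3
0,1,3,1
step 1: 3,1,1,2
3,2,3,3
1,1,1,3
0,1,3,2
step 2: 3,1,1,2
3,2,3,3
1,1,1,3
0,1,3,3
step 3: 3,1,2,3
3,3,1,1
1,2,0,2
0,2,1,2
step 4: 3,1,2,3
3,3,1,1
1,2,0,2
0,2,1,3
step 5: 3,1,2,3
3,3,1,1
1,2,0,3
0,2,2,0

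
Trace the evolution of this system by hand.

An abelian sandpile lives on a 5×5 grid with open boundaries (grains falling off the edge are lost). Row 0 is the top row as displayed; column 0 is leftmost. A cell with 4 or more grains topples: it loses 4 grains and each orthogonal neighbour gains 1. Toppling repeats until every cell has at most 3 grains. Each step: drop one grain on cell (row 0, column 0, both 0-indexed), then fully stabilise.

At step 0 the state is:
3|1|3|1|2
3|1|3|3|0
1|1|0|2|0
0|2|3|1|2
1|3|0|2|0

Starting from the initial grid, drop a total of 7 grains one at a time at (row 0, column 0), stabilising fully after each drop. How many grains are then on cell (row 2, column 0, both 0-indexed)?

2

0) 3|1|3|1|2
3|1|3|3|0
1|1|0|2|0
0|2|3|1|2
1|3|0|2|0
1) 1|2|3|1|2
0|2|3|3|0
2|1|0|2|0
0|2|3|1|2
1|3|0|2|0
2) 2|2|3|1|2
0|2|3|3|0
2|1|0|2|0
0|2|3|1|2
1|3|0|2|0
3) 3|2|3|1|2
0|2|3|3|0
2|1|0|2|0
0|2|3|1|2
1|3|0|2|0
4) 0|3|3|1|2
1|2|3|3|0
2|1|0|2|0
0|2|3|1|2
1|3|0|2|0
5) 1|3|3|1|2
1|2|3|3|0
2|1|0|2|0
0|2|3|1|2
1|3|0|2|0
6) 2|3|3|1|2
1|2|3|3|0
2|1|0|2|0
0|2|3|1|2
1|3|0|2|0
7) 3|3|3|1|2
1|2|3|3|0
2|1|0|2|0
0|2|3|1|2
1|3|0|2|0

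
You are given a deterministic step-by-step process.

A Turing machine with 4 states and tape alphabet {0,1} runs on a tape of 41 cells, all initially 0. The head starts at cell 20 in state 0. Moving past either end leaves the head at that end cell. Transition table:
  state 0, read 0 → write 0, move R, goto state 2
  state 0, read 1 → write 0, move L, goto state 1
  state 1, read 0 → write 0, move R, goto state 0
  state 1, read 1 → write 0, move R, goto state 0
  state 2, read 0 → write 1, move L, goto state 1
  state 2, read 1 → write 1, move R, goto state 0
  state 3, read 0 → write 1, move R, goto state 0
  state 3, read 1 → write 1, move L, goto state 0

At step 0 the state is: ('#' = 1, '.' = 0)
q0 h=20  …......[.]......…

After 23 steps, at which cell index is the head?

k=0  q0 h=20  …......[.]......…
k=1  q2 h=21  …......[.]......…
k=2  q1 h=20  …......[.]#.....…
k=3  q0 h=21  …......[#]......…
k=4  q1 h=20  …......[.]......…
k=5  q0 h=21  …......[.]......…
k=6  q2 h=22  …......[.]......…
k=7  q1 h=21  …......[.]#.....…
k=8  q0 h=22  …......[#]......…
k=9  q1 h=21  …......[.]......…
k=10  q0 h=22  …......[.]......…
k=11  q2 h=23  …......[.]......…
k=12  q1 h=22  …......[.]#.....…
k=13  q0 h=23  …......[#]......…
k=14  q1 h=22  …......[.]......…
k=15  q0 h=23  …......[.]......…
k=16  q2 h=24  …......[.]......…
k=17  q1 h=23  …......[.]#.....…
k=18  q0 h=24  …......[#]......…
k=19  q1 h=23  …......[.]......…
k=20  q0 h=24  …......[.]......…
k=21  q2 h=25  …......[.]......…
k=22  q1 h=24  …......[.]#.....…
k=23  q0 h=25  …......[#]......…

25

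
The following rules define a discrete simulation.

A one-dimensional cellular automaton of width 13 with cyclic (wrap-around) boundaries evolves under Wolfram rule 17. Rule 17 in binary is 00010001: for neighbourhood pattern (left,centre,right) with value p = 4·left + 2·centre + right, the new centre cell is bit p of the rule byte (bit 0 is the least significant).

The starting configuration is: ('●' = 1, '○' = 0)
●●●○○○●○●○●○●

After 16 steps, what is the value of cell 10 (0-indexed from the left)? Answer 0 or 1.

0) ●●●○○○●○●○●○●
1) ○○○●●○○○○○○○○
2) ●●○○○●●●●●●●●
3) ○○●●○○○○○○○○○
4) ●○○○●●●●●●●●●
5) ○●●○○○○○○○○○○
6) ○○○●●●●●●●●●●
7) ●●○○○○○○○○○○○
8) ○○●●●●●●●●●●○
9) ●○○○○○○○○○○○●
10) ○●●●●●●●●●●○○
11) ○○○○○○○○○○○●●
12) ●●●●●●●●●●○○○
13) ○○○○○○○○○○●●○
14) ●●●●●●●●●○○○●
15) ○○○○○○○○○●●○○
16) ●●●●●●●●○○○●●

0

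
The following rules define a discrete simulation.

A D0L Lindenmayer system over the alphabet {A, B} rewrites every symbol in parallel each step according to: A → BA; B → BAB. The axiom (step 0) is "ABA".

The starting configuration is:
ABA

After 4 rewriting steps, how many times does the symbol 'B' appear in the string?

gen 0: ABA
gen 1: BABABBA
gen 2: BABBABABBABABBABBA
gen 3: BABBABABBABBABABBABABBABBABABBABABBABBABABBABBA
gen 4: BABBABABBABBABABBABABBABBABABBABBABABBABABBABBABABBABABBAB…BBABABBABABBABBABABBABABBABBABABBABBABABBABABBABBABABBABBA  (len 123)

76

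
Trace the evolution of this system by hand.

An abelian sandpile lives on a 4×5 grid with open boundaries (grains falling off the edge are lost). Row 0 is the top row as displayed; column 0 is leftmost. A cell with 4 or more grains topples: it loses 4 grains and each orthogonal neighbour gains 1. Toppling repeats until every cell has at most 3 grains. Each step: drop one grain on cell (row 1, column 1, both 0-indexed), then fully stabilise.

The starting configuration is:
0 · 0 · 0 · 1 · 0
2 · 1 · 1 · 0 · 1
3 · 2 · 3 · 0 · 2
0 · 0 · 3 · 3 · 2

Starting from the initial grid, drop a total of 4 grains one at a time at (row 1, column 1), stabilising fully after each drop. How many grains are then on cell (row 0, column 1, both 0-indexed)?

1

[0] 0 · 0 · 0 · 1 · 0
2 · 1 · 1 · 0 · 1
3 · 2 · 3 · 0 · 2
0 · 0 · 3 · 3 · 2
[1] 0 · 0 · 0 · 1 · 0
2 · 2 · 1 · 0 · 1
3 · 2 · 3 · 0 · 2
0 · 0 · 3 · 3 · 2
[2] 0 · 0 · 0 · 1 · 0
2 · 3 · 1 · 0 · 1
3 · 2 · 3 · 0 · 2
0 · 0 · 3 · 3 · 2
[3] 0 · 1 · 0 · 1 · 0
3 · 0 · 2 · 0 · 1
3 · 3 · 3 · 0 · 2
0 · 0 · 3 · 3 · 2
[4] 0 · 1 · 0 · 1 · 0
3 · 1 · 2 · 0 · 1
3 · 3 · 3 · 0 · 2
0 · 0 · 3 · 3 · 2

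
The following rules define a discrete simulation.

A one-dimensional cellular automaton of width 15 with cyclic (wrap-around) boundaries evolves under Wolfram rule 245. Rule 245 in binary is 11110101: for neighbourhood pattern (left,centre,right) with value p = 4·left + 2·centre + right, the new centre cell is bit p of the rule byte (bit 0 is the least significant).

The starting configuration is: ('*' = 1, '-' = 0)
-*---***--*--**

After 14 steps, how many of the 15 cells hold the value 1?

10

t=0: -*---***--*--**
t=1: ****--***-**--*
t=2: *****--***-**--
t=3: -*****--***-**-
t=4: --*****--***-**
t=5: *--*****--***-*
t=6: **--*****--***-
t=7: -**--*****--***
t=8: *-**--*****--**
t=9: **-**--*****--*
t=10: ***-**--*****--
t=11: -***-**--*****-
t=12: --***-**--*****
t=13: *--***-**--****
t=14: **--***-**--***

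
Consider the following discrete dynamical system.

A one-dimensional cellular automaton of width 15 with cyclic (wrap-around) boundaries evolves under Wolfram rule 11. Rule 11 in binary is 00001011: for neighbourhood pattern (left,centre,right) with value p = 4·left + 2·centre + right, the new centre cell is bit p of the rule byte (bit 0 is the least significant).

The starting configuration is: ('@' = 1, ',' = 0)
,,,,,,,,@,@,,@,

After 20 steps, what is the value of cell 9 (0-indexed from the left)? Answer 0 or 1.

0

t=0: ,,,,,,,,@,@,,@,
t=1: @@@@@@@@,,,,@,,
t=2: @,,,,,,,,@@@,,@
t=3: ,,@@@@@@@@,,,@@
t=4: ,@@,,,,,,,,@@@,
t=5: @@,,@@@@@@@@,,,
t=6: @,,@@,,,,,,,,@@
t=7: ,,@@,,@@@@@@@@,
t=8: @@@,,@@,,,,,,,,
t=9: @,,,@@,,@@@@@@@
t=10: ,,@@@,,@@,,,,,,
t=11: @@@,,,@@,,@@@@@
t=12: ,,,,@@@,,@@,,,,
t=13: @@@@@,,,@@,,@@@
t=14: ,,,,,,@@@,,@@,,
t=15: @@@@@@@,,,@@,,@
t=16: ,,,,,,,,@@@,,@@
t=17: ,@@@@@@@@,,,@@,
t=18: @@,,,,,,,,@@@,,
t=19: @,,@@@@@@@@,,,@
t=20: ,,@@,,,,,,,,@@@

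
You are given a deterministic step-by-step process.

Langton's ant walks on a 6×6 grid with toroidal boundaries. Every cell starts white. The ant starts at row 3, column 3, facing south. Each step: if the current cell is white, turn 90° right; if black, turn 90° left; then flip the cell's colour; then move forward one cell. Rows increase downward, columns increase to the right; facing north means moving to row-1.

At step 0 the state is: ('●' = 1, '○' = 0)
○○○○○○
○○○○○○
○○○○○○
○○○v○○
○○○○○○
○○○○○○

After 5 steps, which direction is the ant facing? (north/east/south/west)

east

k=0  ○○○○○○
○○○○○○
○○○○○○
○○○v○○
○○○○○○
○○○○○○
k=1  ○○○○○○
○○○○○○
○○○○○○
○○<●○○
○○○○○○
○○○○○○
k=2  ○○○○○○
○○○○○○
○○^○○○
○○●●○○
○○○○○○
○○○○○○
k=3  ○○○○○○
○○○○○○
○○●>○○
○○●●○○
○○○○○○
○○○○○○
k=4  ○○○○○○
○○○○○○
○○●●○○
○○●v○○
○○○○○○
○○○○○○
k=5  ○○○○○○
○○○○○○
○○●●○○
○○●○>○
○○○○○○
○○○○○○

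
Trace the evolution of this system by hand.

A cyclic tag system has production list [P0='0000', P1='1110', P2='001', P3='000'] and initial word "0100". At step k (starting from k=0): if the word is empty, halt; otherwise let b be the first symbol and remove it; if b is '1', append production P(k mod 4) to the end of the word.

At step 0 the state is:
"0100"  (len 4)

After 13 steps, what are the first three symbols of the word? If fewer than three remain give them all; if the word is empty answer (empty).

110

gen 0: "0100"  (len 4)
gen 1: "100"  (len 3)
gen 2: "001110"  (len 6)
gen 3: "01110"  (len 5)
gen 4: "1110"  (len 4)
gen 5: "1100000"  (len 7)
gen 6: "1000001110"  (len 10)
gen 7: "000001110001"  (len 12)
gen 8: "00001110001"  (len 11)
gen 9: "0001110001"  (len 10)
gen 10: "001110001"  (len 9)
gen 11: "01110001"  (len 8)
gen 12: "1110001"  (len 7)
gen 13: "1100010000"  (len 10)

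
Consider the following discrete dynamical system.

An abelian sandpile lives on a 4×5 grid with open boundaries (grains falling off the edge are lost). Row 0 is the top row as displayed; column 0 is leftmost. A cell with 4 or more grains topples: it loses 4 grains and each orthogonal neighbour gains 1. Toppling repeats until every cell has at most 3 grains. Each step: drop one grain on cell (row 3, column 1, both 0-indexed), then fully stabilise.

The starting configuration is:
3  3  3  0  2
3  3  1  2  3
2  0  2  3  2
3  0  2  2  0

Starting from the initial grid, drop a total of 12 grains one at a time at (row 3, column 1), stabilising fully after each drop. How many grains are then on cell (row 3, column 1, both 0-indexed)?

2

[0] 3  3  3  0  2
3  3  1  2  3
2  0  2  3  2
3  0  2  2  0
[1] 3  3  3  0  2
3  3  1  2  3
2  0  2  3  2
3  1  2  2  0
[2] 3  3  3  0  2
3  3  1  2  3
2  0  2  3  2
3  2  2  2  0
[3] 3  3  3  0  2
3  3  1  2  3
2  0  2  3  2
3  3  2  2  0
[4] 3  3  3  0  2
3  3  1  2  3
3  1  2  3  2
0  1  3  2  0
[5] 3  3  3  0  2
3  3  1  2  3
3  1  2  3  2
0  2  3  2  0
[6] 3  3  3  0  2
3  3  1  2  3
3  1  2  3  2
0  3  3  2  0
[7] 3  3  3  0  2
3  3  1  2  3
3  2  3  3  2
1  1  0  3  0
[8] 3  3  3  0  2
3  3  1  2  3
3  2  3  3  2
1  2  0  3  0
[9] 3  3  3  0  2
3  3  1  2  3
3  2  3  3  2
1  3  0  3  0
[10] 3  3  3  0  2
3  3  1  2  3
3  3  3  3  2
2  0  1  3  0
[11] 3  3  3  0  2
3  3  1  2  3
3  3  3  3  2
2  1  1  3  0
[12] 3  3  3  0  2
3  3  1  2  3
3  3  3  3  2
2  2  1  3  0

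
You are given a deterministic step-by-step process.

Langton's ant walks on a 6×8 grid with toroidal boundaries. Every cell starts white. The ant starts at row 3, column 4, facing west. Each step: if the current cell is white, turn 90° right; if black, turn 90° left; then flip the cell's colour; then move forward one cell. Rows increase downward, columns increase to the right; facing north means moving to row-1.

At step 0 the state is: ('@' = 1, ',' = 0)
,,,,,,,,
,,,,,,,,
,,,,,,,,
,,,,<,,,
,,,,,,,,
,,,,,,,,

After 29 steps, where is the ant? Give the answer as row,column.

k=0  ,,,,,,,,
,,,,,,,,
,,,,,,,,
,,,,<,,,
,,,,,,,,
,,,,,,,,
k=1  ,,,,,,,,
,,,,,,,,
,,,,^,,,
,,,,@,,,
,,,,,,,,
,,,,,,,,
k=2  ,,,,,,,,
,,,,,,,,
,,,,@>,,
,,,,@,,,
,,,,,,,,
,,,,,,,,
k=3  ,,,,,,,,
,,,,,,,,
,,,,@@,,
,,,,@v,,
,,,,,,,,
,,,,,,,,
k=4  ,,,,,,,,
,,,,,,,,
,,,,@@,,
,,,,<@,,
,,,,,,,,
,,,,,,,,
k=5  ,,,,,,,,
,,,,,,,,
,,,,@@,,
,,,,,@,,
,,,,v,,,
,,,,,,,,
k=6  ,,,,,,,,
,,,,,,,,
,,,,@@,,
,,,,,@,,
,,,<@,,,
,,,,,,,,
k=7  ,,,,,,,,
,,,,,,,,
,,,,@@,,
,,,^,@,,
,,,@@,,,
,,,,,,,,
k=8  ,,,,,,,,
,,,,,,,,
,,,,@@,,
,,,@>@,,
,,,@@,,,
,,,,,,,,
k=9  ,,,,,,,,
,,,,,,,,
,,,,@@,,
,,,@@@,,
,,,@v,,,
,,,,,,,,
k=10  ,,,,,,,,
,,,,,,,,
,,,,@@,,
,,,@@@,,
,,,@,>,,
,,,,,,,,
k=11  ,,,,,,,,
,,,,,,,,
,,,,@@,,
,,,@@@,,
,,,@,@,,
,,,,,v,,
k=12  ,,,,,,,,
,,,,,,,,
,,,,@@,,
,,,@@@,,
,,,@,@,,
,,,,<@,,
k=13  ,,,,,,,,
,,,,,,,,
,,,,@@,,
,,,@@@,,
,,,@^@,,
,,,,@@,,
k=14  ,,,,,,,,
,,,,,,,,
,,,,@@,,
,,,@@@,,
,,,@@>,,
,,,,@@,,
k=15  ,,,,,,,,
,,,,,,,,
,,,,@@,,
,,,@@^,,
,,,@@,,,
,,,,@@,,
k=16  ,,,,,,,,
,,,,,,,,
,,,,@@,,
,,,@<,,,
,,,@@,,,
,,,,@@,,
k=17  ,,,,,,,,
,,,,,,,,
,,,,@@,,
,,,@,,,,
,,,@v,,,
,,,,@@,,
k=18  ,,,,,,,,
,,,,,,,,
,,,,@@,,
,,,@,,,,
,,,@,>,,
,,,,@@,,
k=19  ,,,,,,,,
,,,,,,,,
,,,,@@,,
,,,@,,,,
,,,@,@,,
,,,,@v,,
k=20  ,,,,,,,,
,,,,,,,,
,,,,@@,,
,,,@,,,,
,,,@,@,,
,,,,@,>,
k=21  ,,,,,,v,
,,,,,,,,
,,,,@@,,
,,,@,,,,
,,,@,@,,
,,,,@,@,
k=22  ,,,,,<@,
,,,,,,,,
,,,,@@,,
,,,@,,,,
,,,@,@,,
,,,,@,@,
k=23  ,,,,,@@,
,,,,,,,,
,,,,@@,,
,,,@,,,,
,,,@,@,,
,,,,@^@,
k=24  ,,,,,@@,
,,,,,,,,
,,,,@@,,
,,,@,,,,
,,,@,@,,
,,,,@@>,
k=25  ,,,,,@@,
,,,,,,,,
,,,,@@,,
,,,@,,,,
,,,@,@^,
,,,,@@,,
k=26  ,,,,,@@,
,,,,,,,,
,,,,@@,,
,,,@,,,,
,,,@,@@>
,,,,@@,,
k=27  ,,,,,@@,
,,,,,,,,
,,,,@@,,
,,,@,,,,
,,,@,@@@
,,,,@@,v
k=28  ,,,,,@@,
,,,,,,,,
,,,,@@,,
,,,@,,,,
,,,@,@@@
,,,,@@<@
k=29  ,,,,,@@,
,,,,,,,,
,,,,@@,,
,,,@,,,,
,,,@,@^@
,,,,@@@@

4,6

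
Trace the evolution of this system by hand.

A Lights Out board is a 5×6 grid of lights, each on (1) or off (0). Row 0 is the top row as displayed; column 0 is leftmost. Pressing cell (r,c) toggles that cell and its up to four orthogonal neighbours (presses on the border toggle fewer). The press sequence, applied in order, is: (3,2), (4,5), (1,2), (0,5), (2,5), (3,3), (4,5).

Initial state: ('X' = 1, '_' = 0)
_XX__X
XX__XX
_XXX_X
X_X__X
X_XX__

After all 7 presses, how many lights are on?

[0] _XX__X
XX__XX
_XXX_X
X_X__X
X_XX__
[1] _XX__X
XX__XX
_X_X_X
XX_X_X
X__X__
[2] _XX__X
XX__XX
_X_X_X
XX_X__
X__XXX
[3] _X___X
X_XXXX
_XXX_X
XX_X__
X__XXX
[4] _X__X_
X_XXX_
_XXX_X
XX_X__
X__XXX
[5] _X__X_
X_XXXX
_XXXX_
XX_X_X
X__XXX
[6] _X__X_
X_XXXX
_XX_X_
XXX_XX
X___XX
[7] _X__X_
X_XXXX
_XX_X_
XXX_X_
X_____

15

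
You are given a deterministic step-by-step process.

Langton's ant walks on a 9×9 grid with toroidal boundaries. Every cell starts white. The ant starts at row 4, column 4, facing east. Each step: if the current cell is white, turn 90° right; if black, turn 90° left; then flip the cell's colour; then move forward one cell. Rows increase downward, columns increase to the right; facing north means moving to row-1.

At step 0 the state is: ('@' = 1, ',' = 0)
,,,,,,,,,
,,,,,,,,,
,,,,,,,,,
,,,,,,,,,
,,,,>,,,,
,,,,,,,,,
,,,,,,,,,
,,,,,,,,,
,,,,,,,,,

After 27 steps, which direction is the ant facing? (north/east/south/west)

north

0) ,,,,,,,,,
,,,,,,,,,
,,,,,,,,,
,,,,,,,,,
,,,,>,,,,
,,,,,,,,,
,,,,,,,,,
,,,,,,,,,
,,,,,,,,,
1) ,,,,,,,,,
,,,,,,,,,
,,,,,,,,,
,,,,,,,,,
,,,,@,,,,
,,,,v,,,,
,,,,,,,,,
,,,,,,,,,
,,,,,,,,,
2) ,,,,,,,,,
,,,,,,,,,
,,,,,,,,,
,,,,,,,,,
,,,,@,,,,
,,,<@,,,,
,,,,,,,,,
,,,,,,,,,
,,,,,,,,,
3) ,,,,,,,,,
,,,,,,,,,
,,,,,,,,,
,,,,,,,,,
,,,^@,,,,
,,,@@,,,,
,,,,,,,,,
,,,,,,,,,
,,,,,,,,,
4) ,,,,,,,,,
,,,,,,,,,
,,,,,,,,,
,,,,,,,,,
,,,@>,,,,
,,,@@,,,,
,,,,,,,,,
,,,,,,,,,
,,,,,,,,,
5) ,,,,,,,,,
,,,,,,,,,
,,,,,,,,,
,,,,^,,,,
,,,@,,,,,
,,,@@,,,,
,,,,,,,,,
,,,,,,,,,
,,,,,,,,,
6) ,,,,,,,,,
,,,,,,,,,
,,,,,,,,,
,,,,@>,,,
,,,@,,,,,
,,,@@,,,,
,,,,,,,,,
,,,,,,,,,
,,,,,,,,,
7) ,,,,,,,,,
,,,,,,,,,
,,,,,,,,,
,,,,@@,,,
,,,@,v,,,
,,,@@,,,,
,,,,,,,,,
,,,,,,,,,
,,,,,,,,,
8) ,,,,,,,,,
,,,,,,,,,
,,,,,,,,,
,,,,@@,,,
,,,@<@,,,
,,,@@,,,,
,,,,,,,,,
,,,,,,,,,
,,,,,,,,,
9) ,,,,,,,,,
,,,,,,,,,
,,,,,,,,,
,,,,^@,,,
,,,@@@,,,
,,,@@,,,,
,,,,,,,,,
,,,,,,,,,
,,,,,,,,,
10) ,,,,,,,,,
,,,,,,,,,
,,,,,,,,,
,,,<,@,,,
,,,@@@,,,
,,,@@,,,,
,,,,,,,,,
,,,,,,,,,
,,,,,,,,,
11) ,,,,,,,,,
,,,,,,,,,
,,,^,,,,,
,,,@,@,,,
,,,@@@,,,
,,,@@,,,,
,,,,,,,,,
,,,,,,,,,
,,,,,,,,,
12) ,,,,,,,,,
,,,,,,,,,
,,,@>,,,,
,,,@,@,,,
,,,@@@,,,
,,,@@,,,,
,,,,,,,,,
,,,,,,,,,
,,,,,,,,,
13) ,,,,,,,,,
,,,,,,,,,
,,,@@,,,,
,,,@v@,,,
,,,@@@,,,
,,,@@,,,,
,,,,,,,,,
,,,,,,,,,
,,,,,,,,,
14) ,,,,,,,,,
,,,,,,,,,
,,,@@,,,,
,,,<@@,,,
,,,@@@,,,
,,,@@,,,,
,,,,,,,,,
,,,,,,,,,
,,,,,,,,,
15) ,,,,,,,,,
,,,,,,,,,
,,,@@,,,,
,,,,@@,,,
,,,v@@,,,
,,,@@,,,,
,,,,,,,,,
,,,,,,,,,
,,,,,,,,,
16) ,,,,,,,,,
,,,,,,,,,
,,,@@,,,,
,,,,@@,,,
,,,,>@,,,
,,,@@,,,,
,,,,,,,,,
,,,,,,,,,
,,,,,,,,,
17) ,,,,,,,,,
,,,,,,,,,
,,,@@,,,,
,,,,^@,,,
,,,,,@,,,
,,,@@,,,,
,,,,,,,,,
,,,,,,,,,
,,,,,,,,,
18) ,,,,,,,,,
,,,,,,,,,
,,,@@,,,,
,,,<,@,,,
,,,,,@,,,
,,,@@,,,,
,,,,,,,,,
,,,,,,,,,
,,,,,,,,,
19) ,,,,,,,,,
,,,,,,,,,
,,,^@,,,,
,,,@,@,,,
,,,,,@,,,
,,,@@,,,,
,,,,,,,,,
,,,,,,,,,
,,,,,,,,,
20) ,,,,,,,,,
,,,,,,,,,
,,<,@,,,,
,,,@,@,,,
,,,,,@,,,
,,,@@,,,,
,,,,,,,,,
,,,,,,,,,
,,,,,,,,,
21) ,,,,,,,,,
,,^,,,,,,
,,@,@,,,,
,,,@,@,,,
,,,,,@,,,
,,,@@,,,,
,,,,,,,,,
,,,,,,,,,
,,,,,,,,,
22) ,,,,,,,,,
,,@>,,,,,
,,@,@,,,,
,,,@,@,,,
,,,,,@,,,
,,,@@,,,,
,,,,,,,,,
,,,,,,,,,
,,,,,,,,,
23) ,,,,,,,,,
,,@@,,,,,
,,@v@,,,,
,,,@,@,,,
,,,,,@,,,
,,,@@,,,,
,,,,,,,,,
,,,,,,,,,
,,,,,,,,,
24) ,,,,,,,,,
,,@@,,,,,
,,<@@,,,,
,,,@,@,,,
,,,,,@,,,
,,,@@,,,,
,,,,,,,,,
,,,,,,,,,
,,,,,,,,,
25) ,,,,,,,,,
,,@@,,,,,
,,,@@,,,,
,,v@,@,,,
,,,,,@,,,
,,,@@,,,,
,,,,,,,,,
,,,,,,,,,
,,,,,,,,,
26) ,,,,,,,,,
,,@@,,,,,
,,,@@,,,,
,<@@,@,,,
,,,,,@,,,
,,,@@,,,,
,,,,,,,,,
,,,,,,,,,
,,,,,,,,,
27) ,,,,,,,,,
,,@@,,,,,
,^,@@,,,,
,@@@,@,,,
,,,,,@,,,
,,,@@,,,,
,,,,,,,,,
,,,,,,,,,
,,,,,,,,,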